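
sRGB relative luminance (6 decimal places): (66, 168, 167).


Linearize each channel (sRGB transfer function): c = v/255; c_lin = c/12.92 if c ≤ 0.04045, else ((c+0.055)/1.055)^2.4
  R: 66/255 ≈ 0.258824 > 0.04045 → ((0.258824+0.055)/1.055)^2.4 ≈ 0.054480
  G: 168/255 ≈ 0.658824 > 0.04045 → ((0.658824+0.055)/1.055)^2.4 ≈ 0.391572
  B: 167/255 ≈ 0.654902 > 0.04045 → ((0.654902+0.055)/1.055)^2.4 ≈ 0.386429
R_lin = 0.054480, G_lin = 0.391572, B_lin = 0.386429
L = 0.2126×R + 0.7152×G + 0.0722×B
L = 0.2126×0.054480 + 0.7152×0.391572 + 0.0722×0.386429
L ≈ 0.319535


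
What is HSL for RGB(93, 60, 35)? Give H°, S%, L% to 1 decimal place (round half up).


Normalize: R'=93/255≈0.3647, G'=60/255≈0.2353, B'=35/255≈0.1373
Max=93/255, Min=35/255, Δ=Max-Min=58/255
L = (Max+Min)/2 = (93+35)/510 = 128/510 = 0.25098… → L = 25.1%
L ≤ 0.5 → S = Δ/(Max+Min) = 58/(93+35) = 58/128 = 0.45312… → S = 45.3%
(the 1/255 factors cancel in S and H, so raw channel differences can be used)
Max is R' → H = 60 × (((G-B)/Δ) mod 6) = 60 × (((60-35)/58) mod 6)
  25/58 = 0.4310…
  H = 60 × 0.4310… = 25.862…° → H = 25.9°
= HSL(25.9°, 45.3%, 25.1%)


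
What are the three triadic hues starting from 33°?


Triadic: equally spaced at 120° intervals
H1 = 33°
H2 = (33 + 120) mod 360 = 153°
H3 = (33 + 240) mod 360 = 273°
Triadic = 33°, 153°, 273°


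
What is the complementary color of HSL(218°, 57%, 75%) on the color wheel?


Complement = opposite side of color wheel = hue + 180°
H' = (218 + 180) mod 360 = 38°
S and L unchanged.
= HSL(38°, 57%, 75%)


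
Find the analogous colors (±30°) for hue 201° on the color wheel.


Base hue: 201°
Left analog: (201 - 30) mod 360 = 171°
Right analog: (201 + 30) mod 360 = 231°
Analogous hues = 171° and 231°


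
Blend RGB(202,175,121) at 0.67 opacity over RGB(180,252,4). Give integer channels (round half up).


C = α×F + (1-α)×B, with 1-α = 0.33
R: 0.67×202 + 0.33×180 = 135.34 + 59.40 = 194.74 → 195
G: 0.67×175 + 0.33×252 = 117.25 + 83.16 = 200.41 → 200
B: 0.67×121 + 0.33×4 = 81.07 + 1.32 = 82.39 → 82
= RGB(195, 200, 82)


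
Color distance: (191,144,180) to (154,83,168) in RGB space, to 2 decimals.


d = √[(R₁-R₂)² + (G₁-G₂)² + (B₁-B₂)²]
d = √[(191-154)² + (144-83)² + (180-168)²]
d = √[1369 + 3721 + 144]
d = √5234
d ≈ 72.35


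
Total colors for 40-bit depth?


Colors = 2^bits = 2^40
= 1,099,511,627,776 colors


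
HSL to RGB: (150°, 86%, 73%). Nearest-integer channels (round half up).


H=150°, S=0.86, L=0.73
C = (1-|2L-1|)×S = (1-|0.46|)×0.86 = 0.4644
H' = H/60 = 150/60 ≈ 2.5000; X = C×(1-|H' mod 2 - 1|) = 0.2322
m = L - C/2 = 0.73 - 0.2322 = 0.4978
Sector ⌊H'⌋ = 2 → (R',G',B') = (0.0, 0.4644, 0.2322)
RGB = ((R'+m)×255, (G'+m)×255, (B'+m)×255) = (126.939, 245.361, 186.15)
Round half up → RGB(127, 245, 186)


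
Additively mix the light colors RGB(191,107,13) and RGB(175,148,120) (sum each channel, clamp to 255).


Additive: each channel = min(255, C₁+C₂)
R: 191+175 = 366 → 255
G: 107+148 = 255 → 255
B: 13+120 = 133 → 133
= RGB(255, 255, 133)


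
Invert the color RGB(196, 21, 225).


Invert: (255-R, 255-G, 255-B)
R: 255-196 = 59
G: 255-21 = 234
B: 255-225 = 30
= RGB(59, 234, 30)


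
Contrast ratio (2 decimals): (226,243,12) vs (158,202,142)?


Linearize each sRGB channel c=v/255: c/12.92 if c ≤ 0.04045 else ((c+0.055)/1.055)^2.4
L = 0.2126×R_lin + 0.7152×G_lin + 0.0722×B_lin
Color 1 (226,243,12):
  R=226: 226/255≈0.8863 > 0.04045 → ((0.8863+0.055)/1.055)^2.4 ≈ 0.76052
  G=243: 243/255≈0.9529 > 0.04045 → ((0.9529+0.055)/1.055)^2.4 ≈ 0.89627
  B=12: 12/255≈0.0471 > 0.04045 → ((0.0471+0.055)/1.055)^2.4 ≈ 0.00368
  L1 = 0.2126×0.76052 + 0.7152×0.89627 + 0.0722×0.00368 ≈ 0.80296
Color 2 (158,202,142):
  R=158: 158/255≈0.6196 > 0.04045 → ((0.6196+0.055)/1.055)^2.4 ≈ 0.34191
  G=202: 202/255≈0.7922 > 0.04045 → ((0.7922+0.055)/1.055)^2.4 ≈ 0.59062
  B=142: 142/255≈0.5569 > 0.04045 → ((0.5569+0.055)/1.055)^2.4 ≈ 0.27050
  L2 = 0.2126×0.34191 + 0.7152×0.59062 + 0.0722×0.27050 ≈ 0.51463
Lighter = 0.80296, Darker = 0.51463
Ratio = (L_lighter + 0.05) / (L_darker + 0.05)
Ratio = (0.80296 + 0.05) / (0.51463 + 0.05) = 0.85296 / 0.56463 ≈ 1.5107
Ratio ≈ 1.51:1


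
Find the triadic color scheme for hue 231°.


Triadic: equally spaced at 120° intervals
H1 = 231°
H2 = (231 + 120) mod 360 = 351°
H3 = (231 + 240) mod 360 = 111°
Triadic = 231°, 351°, 111°


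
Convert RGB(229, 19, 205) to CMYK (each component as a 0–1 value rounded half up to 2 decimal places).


R'=229/255≈0.8980, G'=19/255≈0.0745, B'=205/255≈0.8039
K = 1 - max(R',G',B') = 1 - 229/255 = 26/255 = 0.10196… → 0.10
(1-R'-K)/(1-K) simplifies to (max-R)/max with max = 229:
C = (229-229)/229 = 0/229 = 0 → 0.00
M = (229-19)/229 = 210/229 = 0.91703… → 0.92
Y = (229-205)/229 = 24/229 = 0.10480… → 0.10
= CMYK(0.00, 0.92, 0.10, 0.10)


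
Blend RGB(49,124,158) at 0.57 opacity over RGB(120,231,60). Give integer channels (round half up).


C = α×F + (1-α)×B, with 1-α = 0.43
R: 0.57×49 + 0.43×120 = 27.93 + 51.60 = 79.53 → 80
G: 0.57×124 + 0.43×231 = 70.68 + 99.33 = 170.01 → 170
B: 0.57×158 + 0.43×60 = 90.06 + 25.80 = 115.86 → 116
= RGB(80, 170, 116)


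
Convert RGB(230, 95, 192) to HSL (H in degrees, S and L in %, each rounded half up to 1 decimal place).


Normalize: R'=230/255≈0.9020, G'=95/255≈0.3725, B'=192/255≈0.7529
Max=230/255, Min=95/255, Δ=Max-Min=135/255
L = (Max+Min)/2 = (230+95)/510 = 325/510 = 0.63725… → L = 63.7%
L > 0.5 → S = Δ/(2-Max-Min) = 135/(510-230-95) = 135/185 = 0.72972… → S = 73.0%
(the 1/255 factors cancel in S and H, so raw channel differences can be used)
Max is R' → H = 60 × (((G-B)/Δ) mod 6) = 60 × (((95-192)/135) mod 6)
  (-97)/135 = -0.7185…; negative, so add 6 → 5.2814…
  H = 60 × 5.2814… = 316.888…° → H = 316.9°
= HSL(316.9°, 73.0%, 63.7%)


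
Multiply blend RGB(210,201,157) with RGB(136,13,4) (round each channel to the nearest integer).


Multiply: C = A×B/255, rounded to nearest integer
R: 210×136/255 = 28560/255 ≈ 112.000 → 112
G: 201×13/255 = 2613/255 ≈ 10.247 → 10
B: 157×4/255 = 628/255 ≈ 2.463 → 2
= RGB(112, 10, 2)


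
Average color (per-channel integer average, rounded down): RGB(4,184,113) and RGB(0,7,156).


Midpoint: each channel = ⌊(C₁+C₂)/2⌋
R: ⌊(4+0)/2⌋ = 2
G: ⌊(184+7)/2⌋ = 95
B: ⌊(113+156)/2⌋ = 134
= RGB(2, 95, 134)


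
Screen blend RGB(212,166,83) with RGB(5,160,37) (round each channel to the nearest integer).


Screen: C = 255 - (255-A)×(255-B)/255, rounded to nearest integer
R: 255 - (255-212)×(255-5)/255 = 255 - 10750/255 ≈ 255 - 42.157 = 212.843 → 213
G: 255 - (255-166)×(255-160)/255 = 255 - 8455/255 ≈ 255 - 33.157 = 221.843 → 222
B: 255 - (255-83)×(255-37)/255 = 255 - 37496/255 ≈ 255 - 147.043 = 107.957 → 108
= RGB(213, 222, 108)


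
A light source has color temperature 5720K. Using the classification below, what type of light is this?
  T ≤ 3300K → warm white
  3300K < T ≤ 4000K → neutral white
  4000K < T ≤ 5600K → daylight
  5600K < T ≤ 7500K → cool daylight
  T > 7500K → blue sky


Temperature: 5720K
5600K < 5720K ≤ 7500K → cool daylight
Classification: cool daylight


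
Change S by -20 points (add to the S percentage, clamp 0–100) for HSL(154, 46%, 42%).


Original S = 46%
Adjustment = -20 percentage points
New S = 46 + (-20) = 26
Clamp to [0, 100] → 26
= HSL(154°, 26%, 42%)


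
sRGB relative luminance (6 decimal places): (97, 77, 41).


Linearize each channel (sRGB transfer function): c = v/255; c_lin = c/12.92 if c ≤ 0.04045, else ((c+0.055)/1.055)^2.4
  R: 97/255 ≈ 0.380392 > 0.04045 → ((0.380392+0.055)/1.055)^2.4 ≈ 0.119538
  G: 77/255 ≈ 0.301961 > 0.04045 → ((0.301961+0.055)/1.055)^2.4 ≈ 0.074214
  B: 41/255 ≈ 0.160784 > 0.04045 → ((0.160784+0.055)/1.055)^2.4 ≈ 0.022174
R_lin = 0.119538, G_lin = 0.074214, B_lin = 0.022174
L = 0.2126×R + 0.7152×G + 0.0722×B
L = 0.2126×0.119538 + 0.7152×0.074214 + 0.0722×0.022174
L ≈ 0.080092


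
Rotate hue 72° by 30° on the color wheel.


New hue = (H + rotation) mod 360
New hue = (72 + 30) mod 360
= 102 mod 360
= 102°


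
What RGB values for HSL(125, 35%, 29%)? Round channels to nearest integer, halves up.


H=125°, S=0.35, L=0.29
C = (1-|2L-1|)×S = (1-|-0.42|)×0.35 = 0.203
H' = H/60 = 125/60 ≈ 2.0833; X = C×(1-|H' mod 2 - 1|) ≈ 0.0169
m = L - C/2 = 0.29 - 0.1015 = 0.1885
Sector ⌊H'⌋ = 2 → (R',G',B') = (0.0, 0.203, ≈0.0169)
RGB = ((R'+m)×255, (G'+m)×255, (B'+m)×255) = (48.0675, 99.8325, 52.38125)
Round half up → RGB(48, 100, 52)


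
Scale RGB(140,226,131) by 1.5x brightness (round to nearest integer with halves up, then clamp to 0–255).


Multiply each channel by 1.5, round half up, clamp to [0, 255]
R: 140×1.5 = 210
G: 226×1.5 = 339 → clamp → 255
B: 131×1.5 = 196.5 → round → 197
= RGB(210, 255, 197)


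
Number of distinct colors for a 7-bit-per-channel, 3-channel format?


Total bits = 7 bits/channel × 3 channels = 21 bits
Distinct colors = 2^21
= 2,097,152 colors


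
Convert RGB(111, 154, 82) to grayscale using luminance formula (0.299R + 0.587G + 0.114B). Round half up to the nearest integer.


Gray = 0.299×R + 0.587×G + 0.114×B
Gray = 0.299×111 + 0.587×154 + 0.114×82
Gray = 33.189 + 90.398 + 9.348
Gray = 132.935 → round half up → 133
Gray = 133


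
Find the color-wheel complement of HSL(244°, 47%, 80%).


Complement = opposite side of color wheel = hue + 180°
H' = (244 + 180) mod 360 = 64°
S and L unchanged.
= HSL(64°, 47%, 80%)


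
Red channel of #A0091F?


Color: #A0091F
R = A0 = 160
G = 09 = 9
B = 1F = 31
Red = 160


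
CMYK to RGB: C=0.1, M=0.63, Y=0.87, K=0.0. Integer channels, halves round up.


R = 255 × (1-C) × (1-K) = 255 × 0.90 × 1.00 = 229.5 → 230
G = 255 × (1-M) × (1-K) = 255 × 0.37 × 1.00 = 94.35 → 94
B = 255 × (1-Y) × (1-K) = 255 × 0.13 × 1.00 = 33.15 → 33
= RGB(230, 94, 33)


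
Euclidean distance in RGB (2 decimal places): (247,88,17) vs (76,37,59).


d = √[(R₁-R₂)² + (G₁-G₂)² + (B₁-B₂)²]
d = √[(247-76)² + (88-37)² + (17-59)²]
d = √[29241 + 2601 + 1764]
d = √33606
d ≈ 183.32


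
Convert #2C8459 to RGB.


2C → 44 (R)
84 → 132 (G)
59 → 89 (B)
= RGB(44, 132, 89)


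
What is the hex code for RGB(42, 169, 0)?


R = 42 → 2A (hex)
G = 169 → A9 (hex)
B = 0 → 00 (hex)
Hex = #2AA900


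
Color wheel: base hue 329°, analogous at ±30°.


Base hue: 329°
Left analog: (329 - 30) mod 360 = 299°
Right analog: (329 + 30) mod 360 = 359°
Analogous hues = 299° and 359°


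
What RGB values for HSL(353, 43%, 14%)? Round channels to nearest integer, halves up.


H=353°, S=0.43, L=0.14
C = (1-|2L-1|)×S = (1-|-0.72|)×0.43 = 0.1204
H' = H/60 = 353/60 ≈ 5.8833; X = C×(1-|H' mod 2 - 1|) ≈ 0.0140
m = L - C/2 = 0.14 - 0.0602 = 0.0798
Sector ⌊H'⌋ = 5 → (R',G',B') = (0.1204, 0.0, ≈0.0140)
RGB = ((R'+m)×255, (G'+m)×255, (B'+m)×255) = (51.051, 20.349, 23.9309)
Round half up → RGB(51, 20, 24)


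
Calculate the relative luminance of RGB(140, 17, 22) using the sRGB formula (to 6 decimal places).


Linearize each channel (sRGB transfer function): c = v/255; c_lin = c/12.92 if c ≤ 0.04045, else ((c+0.055)/1.055)^2.4
  R: 140/255 ≈ 0.549020 > 0.04045 → ((0.549020+0.055)/1.055)^2.4 ≈ 0.262251
  G: 17/255 ≈ 0.066667 > 0.04045 → ((0.066667+0.055)/1.055)^2.4 ≈ 0.005605
  B: 22/255 ≈ 0.086275 > 0.04045 → ((0.086275+0.055)/1.055)^2.4 ≈ 0.008023
R_lin = 0.262251, G_lin = 0.005605, B_lin = 0.008023
L = 0.2126×R + 0.7152×G + 0.0722×B
L = 0.2126×0.262251 + 0.7152×0.005605 + 0.0722×0.008023
L ≈ 0.060343


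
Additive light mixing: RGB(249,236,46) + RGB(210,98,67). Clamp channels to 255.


Additive: each channel = min(255, C₁+C₂)
R: 249+210 = 459 → 255
G: 236+98 = 334 → 255
B: 46+67 = 113 → 113
= RGB(255, 255, 113)


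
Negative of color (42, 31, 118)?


Invert: (255-R, 255-G, 255-B)
R: 255-42 = 213
G: 255-31 = 224
B: 255-118 = 137
= RGB(213, 224, 137)


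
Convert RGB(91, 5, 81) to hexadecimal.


R = 91 → 5B (hex)
G = 5 → 05 (hex)
B = 81 → 51 (hex)
Hex = #5B0551


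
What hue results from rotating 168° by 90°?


New hue = (H + rotation) mod 360
New hue = (168 + 90) mod 360
= 258 mod 360
= 258°


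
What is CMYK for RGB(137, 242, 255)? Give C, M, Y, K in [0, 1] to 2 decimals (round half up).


R'=137/255≈0.5373, G'=242/255≈0.9490, B'=255/255≈1.0000
K = 1 - max(R',G',B') = 1 - 255/255 = 0/255 = 0 → 0.00
(1-R'-K)/(1-K) simplifies to (max-R)/max with max = 255:
C = (255-137)/255 = 118/255 = 0.46274… → 0.46
M = (255-242)/255 = 13/255 = 0.05098… → 0.05
Y = (255-255)/255 = 0/255 = 0 → 0.00
= CMYK(0.46, 0.05, 0.00, 0.00)


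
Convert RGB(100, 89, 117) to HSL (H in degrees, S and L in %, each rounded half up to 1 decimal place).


Normalize: R'=100/255≈0.3922, G'=89/255≈0.3490, B'=117/255≈0.4588
Max=117/255, Min=89/255, Δ=Max-Min=28/255
L = (Max+Min)/2 = (117+89)/510 = 206/510 = 0.40392… → L = 40.4%
L ≤ 0.5 → S = Δ/(Max+Min) = 28/(117+89) = 28/206 = 0.13592… → S = 13.6%
(the 1/255 factors cancel in S and H, so raw channel differences can be used)
Max is B' → H = 60 × ((R-G)/Δ + 4) = 60 × ((100-89)/28 + 4)
  11/28 + 4 = 0.3928… + 4 = 4.3928…
  H = 60 × 4.3928… = 263.571…° → H = 263.6°
= HSL(263.6°, 13.6%, 40.4%)


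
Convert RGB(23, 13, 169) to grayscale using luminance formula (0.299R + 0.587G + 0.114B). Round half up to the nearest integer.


Gray = 0.299×R + 0.587×G + 0.114×B
Gray = 0.299×23 + 0.587×13 + 0.114×169
Gray = 6.877 + 7.631 + 19.266
Gray = 33.774 → round half up → 34
Gray = 34


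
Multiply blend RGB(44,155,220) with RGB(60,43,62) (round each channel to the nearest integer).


Multiply: C = A×B/255, rounded to nearest integer
R: 44×60/255 = 2640/255 ≈ 10.353 → 10
G: 155×43/255 = 6665/255 ≈ 26.137 → 26
B: 220×62/255 = 13640/255 ≈ 53.490 → 53
= RGB(10, 26, 53)


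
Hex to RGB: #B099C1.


B0 → 176 (R)
99 → 153 (G)
C1 → 193 (B)
= RGB(176, 153, 193)


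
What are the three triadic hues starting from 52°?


Triadic: equally spaced at 120° intervals
H1 = 52°
H2 = (52 + 120) mod 360 = 172°
H3 = (52 + 240) mod 360 = 292°
Triadic = 52°, 172°, 292°


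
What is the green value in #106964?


Color: #106964
R = 10 = 16
G = 69 = 105
B = 64 = 100
Green = 105


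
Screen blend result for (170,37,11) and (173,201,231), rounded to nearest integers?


Screen: C = 255 - (255-A)×(255-B)/255, rounded to nearest integer
R: 255 - (255-170)×(255-173)/255 = 255 - 6970/255 ≈ 255 - 27.333 = 227.667 → 228
G: 255 - (255-37)×(255-201)/255 = 255 - 11772/255 ≈ 255 - 46.165 = 208.835 → 209
B: 255 - (255-11)×(255-231)/255 = 255 - 5856/255 ≈ 255 - 22.965 = 232.035 → 232
= RGB(228, 209, 232)


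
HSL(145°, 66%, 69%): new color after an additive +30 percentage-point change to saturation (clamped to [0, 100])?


Original S = 66%
Adjustment = +30 percentage points
New S = 66 + (30) = 96
Clamp to [0, 100] → 96
= HSL(145°, 96%, 69%)


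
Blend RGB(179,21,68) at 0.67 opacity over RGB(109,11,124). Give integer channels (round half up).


C = α×F + (1-α)×B, with 1-α = 0.33
R: 0.67×179 + 0.33×109 = 119.93 + 35.97 = 155.90 → 156
G: 0.67×21 + 0.33×11 = 14.07 + 3.63 = 17.70 → 18
B: 0.67×68 + 0.33×124 = 45.56 + 40.92 = 86.48 → 86
= RGB(156, 18, 86)


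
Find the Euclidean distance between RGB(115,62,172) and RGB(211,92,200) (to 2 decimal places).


d = √[(R₁-R₂)² + (G₁-G₂)² + (B₁-B₂)²]
d = √[(115-211)² + (62-92)² + (172-200)²]
d = √[9216 + 900 + 784]
d = √10900
d ≈ 104.40


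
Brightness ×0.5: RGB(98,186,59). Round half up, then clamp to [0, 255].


Multiply each channel by 0.5, round half up, clamp to [0, 255]
R: 98×0.5 = 49
G: 186×0.5 = 93
B: 59×0.5 = 29.5 → round → 30
= RGB(49, 93, 30)


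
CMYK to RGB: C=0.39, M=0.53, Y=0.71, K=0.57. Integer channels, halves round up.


R = 255 × (1-C) × (1-K) = 255 × 0.61 × 0.43 = 66.8865 → 67
G = 255 × (1-M) × (1-K) = 255 × 0.47 × 0.43 = 51.5355 → 52
B = 255 × (1-Y) × (1-K) = 255 × 0.29 × 0.43 = 31.7985 → 32
= RGB(67, 52, 32)


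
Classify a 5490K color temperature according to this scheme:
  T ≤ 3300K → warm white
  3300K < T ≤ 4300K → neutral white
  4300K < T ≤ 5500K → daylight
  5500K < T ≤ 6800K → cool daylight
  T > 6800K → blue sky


Temperature: 5490K
4300K < 5490K ≤ 5500K → daylight
Classification: daylight


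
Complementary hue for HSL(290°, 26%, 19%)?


Complement = opposite side of color wheel = hue + 180°
H' = (290 + 180) mod 360 = 110°
S and L unchanged.
= HSL(110°, 26%, 19%)


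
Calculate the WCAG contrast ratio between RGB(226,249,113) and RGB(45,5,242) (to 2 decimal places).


Linearize each sRGB channel c=v/255: c/12.92 if c ≤ 0.04045 else ((c+0.055)/1.055)^2.4
L = 0.2126×R_lin + 0.7152×G_lin + 0.0722×B_lin
Color 1 (226,249,113):
  R=226: 226/255≈0.8863 > 0.04045 → ((0.8863+0.055)/1.055)^2.4 ≈ 0.76052
  G=249: 249/255≈0.9765 > 0.04045 → ((0.9765+0.055)/1.055)^2.4 ≈ 0.94731
  B=113: 113/255≈0.4431 > 0.04045 → ((0.4431+0.055)/1.055)^2.4 ≈ 0.16513
  L1 = 0.2126×0.76052 + 0.7152×0.94731 + 0.0722×0.16513 ≈ 0.85112
Color 2 (45,5,242):
  R=45: 45/255≈0.1765 > 0.04045 → ((0.1765+0.055)/1.055)^2.4 ≈ 0.02624
  G=5: 5/255≈0.0196 ≤ 0.04045 → 0.0196/12.92 ≈ 0.00152
  B=242: 242/255≈0.9490 > 0.04045 → ((0.9490+0.055)/1.055)^2.4 ≈ 0.88792
  L2 = 0.2126×0.02624 + 0.7152×0.00152 + 0.0722×0.88792 ≈ 0.07077
Lighter = 0.85112, Darker = 0.07077
Ratio = (L_lighter + 0.05) / (L_darker + 0.05)
Ratio = (0.85112 + 0.05) / (0.07077 + 0.05) = 0.90112 / 0.12077 ≈ 7.4613
Ratio ≈ 7.46:1


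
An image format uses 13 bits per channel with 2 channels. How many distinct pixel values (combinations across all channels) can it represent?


Total bits = 13 bits/channel × 2 channels = 26 bits
Distinct pixel values = 2^26
= 67,108,864 pixel values


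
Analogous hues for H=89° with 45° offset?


Base hue: 89°
Left analog: (89 - 45) mod 360 = 44°
Right analog: (89 + 45) mod 360 = 134°
Analogous hues = 44° and 134°


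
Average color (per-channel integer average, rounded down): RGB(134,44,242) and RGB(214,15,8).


Midpoint: each channel = ⌊(C₁+C₂)/2⌋
R: ⌊(134+214)/2⌋ = 174
G: ⌊(44+15)/2⌋ = 29
B: ⌊(242+8)/2⌋ = 125
= RGB(174, 29, 125)


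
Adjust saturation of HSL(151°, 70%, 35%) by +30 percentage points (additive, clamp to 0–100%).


Original S = 70%
Adjustment = +30 percentage points
New S = 70 + (30) = 100
Clamp to [0, 100] → 100
= HSL(151°, 100%, 35%)


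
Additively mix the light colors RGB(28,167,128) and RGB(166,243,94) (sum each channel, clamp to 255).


Additive: each channel = min(255, C₁+C₂)
R: 28+166 = 194 → 194
G: 167+243 = 410 → 255
B: 128+94 = 222 → 222
= RGB(194, 255, 222)


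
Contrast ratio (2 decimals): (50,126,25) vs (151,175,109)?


Linearize each sRGB channel c=v/255: c/12.92 if c ≤ 0.04045 else ((c+0.055)/1.055)^2.4
L = 0.2126×R_lin + 0.7152×G_lin + 0.0722×B_lin
Color 1 (50,126,25):
  R=50: 50/255≈0.1961 > 0.04045 → ((0.1961+0.055)/1.055)^2.4 ≈ 0.03190
  G=126: 126/255≈0.4941 > 0.04045 → ((0.4941+0.055)/1.055)^2.4 ≈ 0.20864
  B=25: 25/255≈0.0980 > 0.04045 → ((0.0980+0.055)/1.055)^2.4 ≈ 0.00972
  L1 = 0.2126×0.03190 + 0.7152×0.20864 + 0.0722×0.00972 ≈ 0.15670
Color 2 (151,175,109):
  R=151: 151/255≈0.5922 > 0.04045 → ((0.5922+0.055)/1.055)^2.4 ≈ 0.30947
  G=175: 175/255≈0.6863 > 0.04045 → ((0.6863+0.055)/1.055)^2.4 ≈ 0.42869
  B=109: 109/255≈0.4275 > 0.04045 → ((0.4275+0.055)/1.055)^2.4 ≈ 0.15293
  L2 = 0.2126×0.30947 + 0.7152×0.42869 + 0.0722×0.15293 ≈ 0.38343
Lighter = 0.38343, Darker = 0.15670
Ratio = (L_lighter + 0.05) / (L_darker + 0.05)
Ratio = (0.38343 + 0.05) / (0.15670 + 0.05) = 0.43343 / 0.20670 ≈ 2.0969
Ratio ≈ 2.10:1


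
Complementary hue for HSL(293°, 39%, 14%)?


Complement = opposite side of color wheel = hue + 180°
H' = (293 + 180) mod 360 = 113°
S and L unchanged.
= HSL(113°, 39%, 14%)


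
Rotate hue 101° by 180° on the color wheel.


New hue = (H + rotation) mod 360
New hue = (101 + 180) mod 360
= 281 mod 360
= 281°


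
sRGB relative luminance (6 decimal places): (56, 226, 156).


Linearize each channel (sRGB transfer function): c = v/255; c_lin = c/12.92 if c ≤ 0.04045, else ((c+0.055)/1.055)^2.4
  R: 56/255 ≈ 0.219608 > 0.04045 → ((0.219608+0.055)/1.055)^2.4 ≈ 0.039546
  G: 226/255 ≈ 0.886275 > 0.04045 → ((0.886275+0.055)/1.055)^2.4 ≈ 0.760525
  B: 156/255 ≈ 0.611765 > 0.04045 → ((0.611765+0.055)/1.055)^2.4 ≈ 0.332452
R_lin = 0.039546, G_lin = 0.760525, B_lin = 0.332452
L = 0.2126×R + 0.7152×G + 0.0722×B
L = 0.2126×0.039546 + 0.7152×0.760525 + 0.0722×0.332452
L ≈ 0.576338


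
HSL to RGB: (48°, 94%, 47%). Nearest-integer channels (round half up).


H=48°, S=0.94, L=0.47
C = (1-|2L-1|)×S = (1-|-0.06|)×0.94 = 0.8836
H' = H/60 = 48/60 ≈ 0.8000; X = C×(1-|H' mod 2 - 1|) = 0.70688
m = L - C/2 = 0.47 - 0.4418 = 0.0282
Sector ⌊H'⌋ = 0 → (R',G',B') = (0.8836, 0.70688, 0.0)
RGB = ((R'+m)×255, (G'+m)×255, (B'+m)×255) = (232.509, 187.4454, 7.191)
Round half up → RGB(233, 187, 7)


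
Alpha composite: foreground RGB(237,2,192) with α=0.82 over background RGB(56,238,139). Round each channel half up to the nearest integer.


C = α×F + (1-α)×B, with 1-α = 0.18
R: 0.82×237 + 0.18×56 = 194.34 + 10.08 = 204.42 → 204
G: 0.82×2 + 0.18×238 = 1.64 + 42.84 = 44.48 → 44
B: 0.82×192 + 0.18×139 = 157.44 + 25.02 = 182.46 → 182
= RGB(204, 44, 182)


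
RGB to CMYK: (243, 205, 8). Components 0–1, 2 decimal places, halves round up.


R'=243/255≈0.9529, G'=205/255≈0.8039, B'=8/255≈0.0314
K = 1 - max(R',G',B') = 1 - 243/255 = 12/255 = 0.04705… → 0.05
(1-R'-K)/(1-K) simplifies to (max-R)/max with max = 243:
C = (243-243)/243 = 0/243 = 0 → 0.00
M = (243-205)/243 = 38/243 = 0.15637… → 0.16
Y = (243-8)/243 = 235/243 = 0.96707… → 0.97
= CMYK(0.00, 0.16, 0.97, 0.05)


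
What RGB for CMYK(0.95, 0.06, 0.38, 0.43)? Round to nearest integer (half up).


R = 255 × (1-C) × (1-K) = 255 × 0.05 × 0.57 = 7.2675 → 7
G = 255 × (1-M) × (1-K) = 255 × 0.94 × 0.57 = 136.629 → 137
B = 255 × (1-Y) × (1-K) = 255 × 0.62 × 0.57 = 90.117 → 90
= RGB(7, 137, 90)


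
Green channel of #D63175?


Color: #D63175
R = D6 = 214
G = 31 = 49
B = 75 = 117
Green = 49


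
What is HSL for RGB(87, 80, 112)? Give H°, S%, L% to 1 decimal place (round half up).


Normalize: R'=87/255≈0.3412, G'=80/255≈0.3137, B'=112/255≈0.4392
Max=112/255, Min=80/255, Δ=Max-Min=32/255
L = (Max+Min)/2 = (112+80)/510 = 192/510 = 0.37647… → L = 37.6%
L ≤ 0.5 → S = Δ/(Max+Min) = 32/(112+80) = 32/192 = 0.16666… → S = 16.7%
(the 1/255 factors cancel in S and H, so raw channel differences can be used)
Max is B' → H = 60 × ((R-G)/Δ + 4) = 60 × ((87-80)/32 + 4)
  7/32 + 4 = 0.2187… + 4 = 4.2187…
  H = 60 × 4.2187… = 253.125° → H = 253.1°
= HSL(253.1°, 16.7%, 37.6%)


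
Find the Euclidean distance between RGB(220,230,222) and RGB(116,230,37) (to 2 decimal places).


d = √[(R₁-R₂)² + (G₁-G₂)² + (B₁-B₂)²]
d = √[(220-116)² + (230-230)² + (222-37)²]
d = √[10816 + 0 + 34225]
d = √45041
d ≈ 212.23


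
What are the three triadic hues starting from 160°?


Triadic: equally spaced at 120° intervals
H1 = 160°
H2 = (160 + 120) mod 360 = 280°
H3 = (160 + 240) mod 360 = 40°
Triadic = 160°, 280°, 40°


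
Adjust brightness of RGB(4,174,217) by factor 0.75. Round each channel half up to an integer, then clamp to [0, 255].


Multiply each channel by 0.75, round half up, clamp to [0, 255]
R: 4×0.75 = 3
G: 174×0.75 = 130.5 → round → 131
B: 217×0.75 = 162.75 → round → 163
= RGB(3, 131, 163)


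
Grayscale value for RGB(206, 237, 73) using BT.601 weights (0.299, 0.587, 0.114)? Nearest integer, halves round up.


Gray = 0.299×R + 0.587×G + 0.114×B
Gray = 0.299×206 + 0.587×237 + 0.114×73
Gray = 61.594 + 139.119 + 8.322
Gray = 209.035 → round half up → 209
Gray = 209


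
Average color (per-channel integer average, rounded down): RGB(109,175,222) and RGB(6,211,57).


Midpoint: each channel = ⌊(C₁+C₂)/2⌋
R: ⌊(109+6)/2⌋ = 57
G: ⌊(175+211)/2⌋ = 193
B: ⌊(222+57)/2⌋ = 139
= RGB(57, 193, 139)


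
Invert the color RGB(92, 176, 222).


Invert: (255-R, 255-G, 255-B)
R: 255-92 = 163
G: 255-176 = 79
B: 255-222 = 33
= RGB(163, 79, 33)


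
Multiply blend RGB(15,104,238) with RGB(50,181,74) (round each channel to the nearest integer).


Multiply: C = A×B/255, rounded to nearest integer
R: 15×50/255 = 750/255 ≈ 2.941 → 3
G: 104×181/255 = 18824/255 ≈ 73.820 → 74
B: 238×74/255 = 17612/255 ≈ 69.067 → 69
= RGB(3, 74, 69)


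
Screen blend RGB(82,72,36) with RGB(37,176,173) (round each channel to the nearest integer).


Screen: C = 255 - (255-A)×(255-B)/255, rounded to nearest integer
R: 255 - (255-82)×(255-37)/255 = 255 - 37714/255 ≈ 255 - 147.898 = 107.102 → 107
G: 255 - (255-72)×(255-176)/255 = 255 - 14457/255 ≈ 255 - 56.694 = 198.306 → 198
B: 255 - (255-36)×(255-173)/255 = 255 - 17958/255 ≈ 255 - 70.424 = 184.576 → 185
= RGB(107, 198, 185)


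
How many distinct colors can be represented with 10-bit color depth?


Colors = 2^bits = 2^10
= 1,024 colors


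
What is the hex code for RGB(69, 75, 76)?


R = 69 → 45 (hex)
G = 75 → 4B (hex)
B = 76 → 4C (hex)
Hex = #454B4C


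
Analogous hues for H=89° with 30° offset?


Base hue: 89°
Left analog: (89 - 30) mod 360 = 59°
Right analog: (89 + 30) mod 360 = 119°
Analogous hues = 59° and 119°


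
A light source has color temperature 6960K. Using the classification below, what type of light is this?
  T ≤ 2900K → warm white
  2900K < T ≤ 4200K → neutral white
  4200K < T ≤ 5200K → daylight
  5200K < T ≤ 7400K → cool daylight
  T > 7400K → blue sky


Temperature: 6960K
5200K < 6960K ≤ 7400K → cool daylight
Classification: cool daylight


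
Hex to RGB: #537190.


53 → 83 (R)
71 → 113 (G)
90 → 144 (B)
= RGB(83, 113, 144)


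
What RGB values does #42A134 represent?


42 → 66 (R)
A1 → 161 (G)
34 → 52 (B)
= RGB(66, 161, 52)


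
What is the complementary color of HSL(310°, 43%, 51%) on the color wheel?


Complement = opposite side of color wheel = hue + 180°
H' = (310 + 180) mod 360 = 130°
S and L unchanged.
= HSL(130°, 43%, 51%)


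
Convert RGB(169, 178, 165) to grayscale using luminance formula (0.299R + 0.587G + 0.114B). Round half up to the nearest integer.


Gray = 0.299×R + 0.587×G + 0.114×B
Gray = 0.299×169 + 0.587×178 + 0.114×165
Gray = 50.531 + 104.486 + 18.810
Gray = 173.827 → round half up → 174
Gray = 174


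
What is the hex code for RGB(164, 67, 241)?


R = 164 → A4 (hex)
G = 67 → 43 (hex)
B = 241 → F1 (hex)
Hex = #A443F1


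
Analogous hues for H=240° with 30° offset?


Base hue: 240°
Left analog: (240 - 30) mod 360 = 210°
Right analog: (240 + 30) mod 360 = 270°
Analogous hues = 210° and 270°


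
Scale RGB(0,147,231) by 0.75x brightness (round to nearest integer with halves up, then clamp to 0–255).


Multiply each channel by 0.75, round half up, clamp to [0, 255]
R: 0×0.75 = 0
G: 147×0.75 = 110.25 → round → 110
B: 231×0.75 = 173.25 → round → 173
= RGB(0, 110, 173)


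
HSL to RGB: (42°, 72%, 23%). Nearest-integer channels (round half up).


H=42°, S=0.72, L=0.23
C = (1-|2L-1|)×S = (1-|-0.54|)×0.72 = 0.3312
H' = H/60 = 42/60 ≈ 0.7000; X = C×(1-|H' mod 2 - 1|) = 0.23184
m = L - C/2 = 0.23 - 0.1656 = 0.0644
Sector ⌊H'⌋ = 0 → (R',G',B') = (0.3312, 0.23184, 0.0)
RGB = ((R'+m)×255, (G'+m)×255, (B'+m)×255) = (100.878, 75.5412, 16.422)
Round half up → RGB(101, 76, 16)


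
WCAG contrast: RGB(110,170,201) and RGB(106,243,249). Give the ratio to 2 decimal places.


Linearize each sRGB channel c=v/255: c/12.92 if c ≤ 0.04045 else ((c+0.055)/1.055)^2.4
L = 0.2126×R_lin + 0.7152×G_lin + 0.0722×B_lin
Color 1 (110,170,201):
  R=110: 110/255≈0.4314 > 0.04045 → ((0.4314+0.055)/1.055)^2.4 ≈ 0.15593
  G=170: 170/255≈0.6667 > 0.04045 → ((0.6667+0.055)/1.055)^2.4 ≈ 0.40198
  B=201: 201/255≈0.7882 > 0.04045 → ((0.7882+0.055)/1.055)^2.4 ≈ 0.58408
  L1 = 0.2126×0.15593 + 0.7152×0.40198 + 0.0722×0.58408 ≈ 0.36281
Color 2 (106,243,249):
  R=106: 106/255≈0.4157 > 0.04045 → ((0.4157+0.055)/1.055)^2.4 ≈ 0.14413
  G=243: 243/255≈0.9529 > 0.04045 → ((0.9529+0.055)/1.055)^2.4 ≈ 0.89627
  B=249: 249/255≈0.9765 > 0.04045 → ((0.9765+0.055)/1.055)^2.4 ≈ 0.94731
  L2 = 0.2126×0.14413 + 0.7152×0.89627 + 0.0722×0.94731 ≈ 0.74005
Lighter = 0.74005, Darker = 0.36281
Ratio = (L_lighter + 0.05) / (L_darker + 0.05)
Ratio = (0.74005 + 0.05) / (0.36281 + 0.05) = 0.79005 / 0.41281 ≈ 1.9138
Ratio ≈ 1.91:1


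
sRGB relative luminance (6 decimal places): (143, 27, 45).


Linearize each channel (sRGB transfer function): c = v/255; c_lin = c/12.92 if c ≤ 0.04045, else ((c+0.055)/1.055)^2.4
  R: 143/255 ≈ 0.560784 > 0.04045 → ((0.560784+0.055)/1.055)^2.4 ≈ 0.274677
  G: 27/255 ≈ 0.105882 > 0.04045 → ((0.105882+0.055)/1.055)^2.4 ≈ 0.010960
  B: 45/255 ≈ 0.176471 > 0.04045 → ((0.176471+0.055)/1.055)^2.4 ≈ 0.026241
R_lin = 0.274677, G_lin = 0.010960, B_lin = 0.026241
L = 0.2126×R + 0.7152×G + 0.0722×B
L = 0.2126×0.274677 + 0.7152×0.010960 + 0.0722×0.026241
L ≈ 0.068130


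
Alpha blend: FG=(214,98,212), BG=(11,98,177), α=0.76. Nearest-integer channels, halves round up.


C = α×F + (1-α)×B, with 1-α = 0.24
R: 0.76×214 + 0.24×11 = 162.64 + 2.64 = 165.28 → 165
G: 0.76×98 + 0.24×98 = 74.48 + 23.52 = 98.00 → 98
B: 0.76×212 + 0.24×177 = 161.12 + 42.48 = 203.60 → 204
= RGB(165, 98, 204)


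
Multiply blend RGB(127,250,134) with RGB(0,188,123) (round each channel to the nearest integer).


Multiply: C = A×B/255, rounded to nearest integer
R: 127×0/255 = 0/255 ≈ 0.000 → 0
G: 250×188/255 = 47000/255 ≈ 184.314 → 184
B: 134×123/255 = 16482/255 ≈ 64.635 → 65
= RGB(0, 184, 65)


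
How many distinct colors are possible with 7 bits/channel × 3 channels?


Total bits = 7 bits/channel × 3 channels = 21 bits
Distinct colors = 2^21
= 2,097,152 colors


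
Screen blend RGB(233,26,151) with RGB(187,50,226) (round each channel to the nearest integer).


Screen: C = 255 - (255-A)×(255-B)/255, rounded to nearest integer
R: 255 - (255-233)×(255-187)/255 = 255 - 1496/255 ≈ 255 - 5.867 = 249.133 → 249
G: 255 - (255-26)×(255-50)/255 = 255 - 46945/255 ≈ 255 - 184.098 = 70.902 → 71
B: 255 - (255-151)×(255-226)/255 = 255 - 3016/255 ≈ 255 - 11.827 = 243.173 → 243
= RGB(249, 71, 243)


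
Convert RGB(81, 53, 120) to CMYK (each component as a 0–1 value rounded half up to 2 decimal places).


R'=81/255≈0.3176, G'=53/255≈0.2078, B'=120/255≈0.4706
K = 1 - max(R',G',B') = 1 - 120/255 = 135/255 = 0.52941… → 0.53
(1-R'-K)/(1-K) simplifies to (max-R)/max with max = 120:
C = (120-81)/120 = 39/120 = 0.325 → 0.33
M = (120-53)/120 = 67/120 = 0.55833… → 0.56
Y = (120-120)/120 = 0/120 = 0 → 0.00
= CMYK(0.33, 0.56, 0.00, 0.53)


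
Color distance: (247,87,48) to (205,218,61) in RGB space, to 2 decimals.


d = √[(R₁-R₂)² + (G₁-G₂)² + (B₁-B₂)²]
d = √[(247-205)² + (87-218)² + (48-61)²]
d = √[1764 + 17161 + 169]
d = √19094
d ≈ 138.18


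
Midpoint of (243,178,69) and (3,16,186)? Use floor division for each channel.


Midpoint: each channel = ⌊(C₁+C₂)/2⌋
R: ⌊(243+3)/2⌋ = 123
G: ⌊(178+16)/2⌋ = 97
B: ⌊(69+186)/2⌋ = 127
= RGB(123, 97, 127)


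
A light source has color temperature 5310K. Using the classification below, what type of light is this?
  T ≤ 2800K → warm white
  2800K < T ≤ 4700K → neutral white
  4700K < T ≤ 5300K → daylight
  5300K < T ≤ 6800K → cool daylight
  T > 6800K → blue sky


Temperature: 5310K
5300K < 5310K ≤ 6800K → cool daylight
Classification: cool daylight


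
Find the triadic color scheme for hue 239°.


Triadic: equally spaced at 120° intervals
H1 = 239°
H2 = (239 + 120) mod 360 = 359°
H3 = (239 + 240) mod 360 = 119°
Triadic = 239°, 359°, 119°


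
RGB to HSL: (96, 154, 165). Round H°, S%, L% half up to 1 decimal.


Normalize: R'=96/255≈0.3765, G'=154/255≈0.6039, B'=165/255≈0.6471
Max=165/255, Min=96/255, Δ=Max-Min=69/255
L = (Max+Min)/2 = (165+96)/510 = 261/510 = 0.51176… → L = 51.2%
L > 0.5 → S = Δ/(2-Max-Min) = 69/(510-165-96) = 69/249 = 0.27710… → S = 27.7%
(the 1/255 factors cancel in S and H, so raw channel differences can be used)
Max is B' → H = 60 × ((R-G)/Δ + 4) = 60 × ((96-154)/69 + 4)
  -58/69 + 4 = -0.8405… + 4 = 3.1594…
  H = 60 × 3.1594… = 189.565…° → H = 189.6°
= HSL(189.6°, 27.7%, 51.2%)


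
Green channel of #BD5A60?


Color: #BD5A60
R = BD = 189
G = 5A = 90
B = 60 = 96
Green = 90


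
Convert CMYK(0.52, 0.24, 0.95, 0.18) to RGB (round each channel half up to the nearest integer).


R = 255 × (1-C) × (1-K) = 255 × 0.48 × 0.82 = 100.368 → 100
G = 255 × (1-M) × (1-K) = 255 × 0.76 × 0.82 = 158.916 → 159
B = 255 × (1-Y) × (1-K) = 255 × 0.05 × 0.82 = 10.455 → 10
= RGB(100, 159, 10)


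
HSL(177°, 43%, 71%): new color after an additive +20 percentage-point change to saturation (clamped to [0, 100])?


Original S = 43%
Adjustment = +20 percentage points
New S = 43 + (20) = 63
Clamp to [0, 100] → 63
= HSL(177°, 63%, 71%)


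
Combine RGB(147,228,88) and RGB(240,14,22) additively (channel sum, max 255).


Additive: each channel = min(255, C₁+C₂)
R: 147+240 = 387 → 255
G: 228+14 = 242 → 242
B: 88+22 = 110 → 110
= RGB(255, 242, 110)


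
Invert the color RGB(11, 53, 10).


Invert: (255-R, 255-G, 255-B)
R: 255-11 = 244
G: 255-53 = 202
B: 255-10 = 245
= RGB(244, 202, 245)


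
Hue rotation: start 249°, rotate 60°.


New hue = (H + rotation) mod 360
New hue = (249 + 60) mod 360
= 309 mod 360
= 309°


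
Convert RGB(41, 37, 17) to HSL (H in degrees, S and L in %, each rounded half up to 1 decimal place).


Normalize: R'=41/255≈0.1608, G'=37/255≈0.1451, B'=17/255≈0.0667
Max=41/255, Min=17/255, Δ=Max-Min=24/255
L = (Max+Min)/2 = (41+17)/510 = 58/510 = 0.11372… → L = 11.4%
L ≤ 0.5 → S = Δ/(Max+Min) = 24/(41+17) = 24/58 = 0.41379… → S = 41.4%
(the 1/255 factors cancel in S and H, so raw channel differences can be used)
Max is R' → H = 60 × (((G-B)/Δ) mod 6) = 60 × (((37-17)/24) mod 6)
  20/24 = 0.8333…
  H = 60 × 0.8333… = 50° → H = 50.0°
= HSL(50.0°, 41.4%, 11.4%)


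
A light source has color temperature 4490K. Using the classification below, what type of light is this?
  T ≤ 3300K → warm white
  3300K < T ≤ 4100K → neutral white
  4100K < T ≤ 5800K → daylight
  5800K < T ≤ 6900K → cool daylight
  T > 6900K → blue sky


Temperature: 4490K
4100K < 4490K ≤ 5800K → daylight
Classification: daylight


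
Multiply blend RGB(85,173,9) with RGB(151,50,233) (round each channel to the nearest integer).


Multiply: C = A×B/255, rounded to nearest integer
R: 85×151/255 = 12835/255 ≈ 50.333 → 50
G: 173×50/255 = 8650/255 ≈ 33.922 → 34
B: 9×233/255 = 2097/255 ≈ 8.224 → 8
= RGB(50, 34, 8)


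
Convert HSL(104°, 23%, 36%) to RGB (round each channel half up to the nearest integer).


H=104°, S=0.23, L=0.36
C = (1-|2L-1|)×S = (1-|-0.28|)×0.23 = 0.1656
H' = H/60 = 104/60 ≈ 1.7333; X = C×(1-|H' mod 2 - 1|) = 0.04416
m = L - C/2 = 0.36 - 0.0828 = 0.2772
Sector ⌊H'⌋ = 1 → (R',G',B') = (0.04416, 0.1656, 0.0)
RGB = ((R'+m)×255, (G'+m)×255, (B'+m)×255) = (81.9468, 112.914, 70.686)
Round half up → RGB(82, 113, 71)


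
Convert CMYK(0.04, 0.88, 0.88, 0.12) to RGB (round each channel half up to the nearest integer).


R = 255 × (1-C) × (1-K) = 255 × 0.96 × 0.88 = 215.424 → 215
G = 255 × (1-M) × (1-K) = 255 × 0.12 × 0.88 = 26.928 → 27
B = 255 × (1-Y) × (1-K) = 255 × 0.12 × 0.88 = 26.928 → 27
= RGB(215, 27, 27)


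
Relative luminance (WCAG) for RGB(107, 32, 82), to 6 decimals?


Linearize each channel (sRGB transfer function): c = v/255; c_lin = c/12.92 if c ≤ 0.04045, else ((c+0.055)/1.055)^2.4
  R: 107/255 ≈ 0.419608 > 0.04045 → ((0.419608+0.055)/1.055)^2.4 ≈ 0.147027
  G: 32/255 ≈ 0.125490 > 0.04045 → ((0.125490+0.055)/1.055)^2.4 ≈ 0.014444
  B: 82/255 ≈ 0.321569 > 0.04045 → ((0.321569+0.055)/1.055)^2.4 ≈ 0.084376
R_lin = 0.147027, G_lin = 0.014444, B_lin = 0.084376
L = 0.2126×R + 0.7152×G + 0.0722×B
L = 0.2126×0.147027 + 0.7152×0.014444 + 0.0722×0.084376
L ≈ 0.047680


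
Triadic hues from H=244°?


Triadic: equally spaced at 120° intervals
H1 = 244°
H2 = (244 + 120) mod 360 = 4°
H3 = (244 + 240) mod 360 = 124°
Triadic = 244°, 4°, 124°


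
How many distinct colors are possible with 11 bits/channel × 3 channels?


Total bits = 11 bits/channel × 3 channels = 33 bits
Distinct colors = 2^33
= 8,589,934,592 colors


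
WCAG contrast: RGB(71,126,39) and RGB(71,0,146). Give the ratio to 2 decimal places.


Linearize each sRGB channel c=v/255: c/12.92 if c ≤ 0.04045 else ((c+0.055)/1.055)^2.4
L = 0.2126×R_lin + 0.7152×G_lin + 0.0722×B_lin
Color 1 (71,126,39):
  R=71: 71/255≈0.2784 > 0.04045 → ((0.2784+0.055)/1.055)^2.4 ≈ 0.06301
  G=126: 126/255≈0.4941 > 0.04045 → ((0.4941+0.055)/1.055)^2.4 ≈ 0.20864
  B=39: 39/255≈0.1529 > 0.04045 → ((0.1529+0.055)/1.055)^2.4 ≈ 0.02029
  L1 = 0.2126×0.06301 + 0.7152×0.20864 + 0.0722×0.02029 ≈ 0.16408
Color 2 (71,0,146):
  R=71: 71/255≈0.2784 > 0.04045 → ((0.2784+0.055)/1.055)^2.4 ≈ 0.06301
  G=0: 0/255≈0.0000 ≤ 0.04045 → 0.0000/12.92 ≈ 0.00000
  B=146: 146/255≈0.5725 > 0.04045 → ((0.5725+0.055)/1.055)^2.4 ≈ 0.28744
  L2 = 0.2126×0.06301 + 0.7152×0.00000 + 0.0722×0.28744 ≈ 0.03415
Lighter = 0.16408, Darker = 0.03415
Ratio = (L_lighter + 0.05) / (L_darker + 0.05)
Ratio = (0.16408 + 0.05) / (0.03415 + 0.05) = 0.21408 / 0.08415 ≈ 2.5440
Ratio ≈ 2.54:1


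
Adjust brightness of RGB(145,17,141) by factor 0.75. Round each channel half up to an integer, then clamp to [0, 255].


Multiply each channel by 0.75, round half up, clamp to [0, 255]
R: 145×0.75 = 108.75 → round → 109
G: 17×0.75 = 12.75 → round → 13
B: 141×0.75 = 105.75 → round → 106
= RGB(109, 13, 106)


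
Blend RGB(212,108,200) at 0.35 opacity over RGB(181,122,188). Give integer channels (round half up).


C = α×F + (1-α)×B, with 1-α = 0.65
R: 0.35×212 + 0.65×181 = 74.20 + 117.65 = 191.85 → 192
G: 0.35×108 + 0.65×122 = 37.80 + 79.30 = 117.10 → 117
B: 0.35×200 + 0.65×188 = 70.00 + 122.20 = 192.20 → 192
= RGB(192, 117, 192)


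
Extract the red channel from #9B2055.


Color: #9B2055
R = 9B = 155
G = 20 = 32
B = 55 = 85
Red = 155


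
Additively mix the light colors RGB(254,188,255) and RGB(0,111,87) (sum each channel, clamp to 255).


Additive: each channel = min(255, C₁+C₂)
R: 254+0 = 254 → 254
G: 188+111 = 299 → 255
B: 255+87 = 342 → 255
= RGB(254, 255, 255)


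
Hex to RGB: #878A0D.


87 → 135 (R)
8A → 138 (G)
0D → 13 (B)
= RGB(135, 138, 13)


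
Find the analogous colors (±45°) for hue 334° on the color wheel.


Base hue: 334°
Left analog: (334 - 45) mod 360 = 289°
Right analog: (334 + 45) mod 360 = 19°
Analogous hues = 289° and 19°
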